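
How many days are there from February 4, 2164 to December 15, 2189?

From February 4, 2164 to February 4, 2189: 25 years, of which 7 contain a Feb 29 — 18×365 + 7×366 = 9132 days.
February 2189: 28 − 4 = 24 days remain (2189 is not a leap year, so February has 28 days).
Then 9 full months totalling 275 days.
December 1–15, 2189: 15 days.
Residual: 314 days.
Total: 9446 days.

9446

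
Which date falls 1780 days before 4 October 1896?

20 November 1891

Count 1780 days before October 4, 1896:
November 20, 1891 → November 20, 1892: 366 days (1892 is a leap year).
November 20, 1892 → November 20, 1893: 365 days.
November 20, 1893 → November 20, 1894: 365 days.
November 20, 1894 → November 20, 1895: 365 days.
November 1895: 30 − 20 = 10 days remain.
Then 10 full months totalling 305 days.
October 1–4, 1896: 4 days.
Residual: 319 days.
Total: 1780 days.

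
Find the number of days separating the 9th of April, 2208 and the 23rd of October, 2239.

11519

From April 9, 2208 to April 9, 2239: 31 years, of which 7 contain a Feb 29 — 24×365 + 7×366 = 11322 days.
April 2239: 30 − 9 = 21 days remain.
Then May (31), June (30), July (31), August (31), September (30): 31 + 30 + 31 + 31 + 30 = 153 days.
October 1–23, 2239: 23 days.
Residual: 197 days.
Total: 11519 days.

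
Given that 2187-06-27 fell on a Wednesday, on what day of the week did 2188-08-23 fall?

Saturday

Day-of-year of June 27, 2187: 178.
Day-of-year of August 23, 2188: 236.
2187 has 365 days, so 365 − 178 = 187 days remain in 2187.
Total: 187 + 236 = 423 days.
423 mod 7 = 3, so 3 days after Wednesday is Saturday.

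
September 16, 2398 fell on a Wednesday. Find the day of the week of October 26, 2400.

Thursday

September 16, 2398 → September 16, 2399: 365 days.
September 16, 2399 → September 16, 2400: 366 days (2400 is a leap year (divisible by 400)).
September 2400: 30 − 16 = 14 days remain.
October 1–26, 2400: 26 days.
Residual: 40 days.
Total: 771 days.
771 mod 7 = 1, so 1 day after Wednesday is Thursday.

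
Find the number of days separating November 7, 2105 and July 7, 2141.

13026

Day-of-year of November 7, 2105: 311.
Day-of-year of July 7, 2141: 188.
2105 has 365 days, so 365 − 311 = 54 days remain in 2105.
Full years 2106–2140: 26 common + 9 leap = 26×365 + 9×366 = 12784 days.
Total: 54 + 12784 + 188 = 13026 days.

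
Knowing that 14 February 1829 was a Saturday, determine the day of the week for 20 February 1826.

Monday

Count forward from the earlier date (February 20, 1826) to the later (February 14, 1829):
February 20, 1826 → February 20, 1827: 365 days.
February 20, 1827 → February 20, 1828: 365 days.
February 1828: 29 − 20 = 9 days remain (1828 is a leap year, so February has 29 days).
Then 11 full months totalling 337 days.
February 1–14, 1829: 14 days (1829 is not a leap year).
Residual: 360 days.
Total: 1090 days.
1090 mod 7 = 5, so 5 days before Saturday is Monday.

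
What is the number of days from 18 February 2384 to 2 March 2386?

743

February 2384: 29 − 18 = 11 days remain (2384 is a leap year, so February has 29 days).
Then 24 full months totalling 730 days.
March 1–2, 2386: 2 days.
Total: 11 + 730 + 2 = 743 days.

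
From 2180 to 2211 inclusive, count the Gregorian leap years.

Years divisible by 4 in [2180, 2211]: 2180, 2184, 2188, 2192, 2196, 2200, 2204, 2208.
Of these, 2200 is divisible by 100 but not 400, so not leap.
Leap years: 8 − 1 = 7.

7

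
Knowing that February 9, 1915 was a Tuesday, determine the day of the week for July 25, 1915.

February 1915: 28 − 9 = 19 days remain (1915 is not a leap year, so February has 28 days).
Then March (31), April (30), May (31), June (30): 31 + 30 + 31 + 30 = 122 days.
July 1–25, 1915: 25 days.
Total: 19 + 122 + 25 = 166 days.
166 mod 7 = 5, so 5 days after Tuesday is Sunday.

Sunday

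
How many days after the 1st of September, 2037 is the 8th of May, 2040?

980

September 1, 2037 → September 1, 2038: 365 days.
September 1, 2038 → September 1, 2039: 365 days.
September 2039: 30 − 1 = 29 days remain.
Then October (31), November (30), December (31), January (31), February 2040 (29), March (31), April (30): 31 + 30 + 31 + 31 + 29 + 31 + 30 = 213 days.
May 1–8, 2040: 8 days.
Residual: 250 days.
Total: 980 days.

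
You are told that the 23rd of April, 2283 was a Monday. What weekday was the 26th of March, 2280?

Count forward from the earlier date (March 26, 2280) to the later (April 23, 2283):
Day-of-year of March 26, 2280: 86.
Day-of-year of April 23, 2283: 113.
2280 has 366 days, so 366 − 86 = 280 days remain in 2280.
Full years: 2281: 365; 2282: 365. Sum = 730.
Total: 280 + 730 + 113 = 1123 days.
1123 mod 7 = 3, so 3 days before Monday is Friday.

Friday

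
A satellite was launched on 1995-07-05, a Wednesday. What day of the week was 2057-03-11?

Day-of-year of July 5, 1995: 186.
Day-of-year of March 11, 2057: 70.
1995 has 365 days, so 365 − 186 = 179 days remain in 1995.
Full years 1996–2056: 45 common + 16 leap = 45×365 + 16×366 = 22281 days.
Total: 179 + 22281 + 70 = 22530 days.
22530 mod 7 = 4, so 4 days after Wednesday is Sunday.

Sunday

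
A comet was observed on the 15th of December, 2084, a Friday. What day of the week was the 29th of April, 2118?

From December 15, 2084 to December 15, 2117: 33 years, of which 7 contain a Feb 29 — 26×365 + 7×366 = 12052 days.
(2100 is not a leap year (divisible by 100 but not 400).)
December 2117: 31 − 15 = 16 days remain.
Then January (31), February 2118 (28), March (31): 31 + 28 + 31 = 90 days.
April 1–29, 2118: 29 days.
Residual: 135 days.
Total: 12187 days.
12187 is a multiple of 7, so the 29th of April, 2118 falls on the same weekday: Friday.

Friday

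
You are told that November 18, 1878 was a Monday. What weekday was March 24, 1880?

Wednesday

Day-of-year of November 18, 1878: 322.
Day-of-year of March 24, 1880: 84.
1878 has 365 days, so 365 − 322 = 43 days remain in 1878.
Full years: 1879: 365. Sum = 365.
Total: 43 + 365 + 84 = 492 days.
492 mod 7 = 2, so 2 days after Monday is Wednesday.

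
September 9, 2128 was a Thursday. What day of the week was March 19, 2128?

Count forward from the earlier date (March 19, 2128) to the later (September 9, 2128):
March 2128: 31 − 19 = 12 days remain.
Then April (30), May (31), June (30), July (31), August (31): 30 + 31 + 30 + 31 + 31 = 153 days.
September 1–9, 2128: 9 days.
Total: 12 + 153 + 9 = 174 days.
174 mod 7 = 6, so 6 days before Thursday is Friday.

Friday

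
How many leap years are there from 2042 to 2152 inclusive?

27

Years divisible by 4: 2044, 2048, …, 2152 — 28 in all.
Of these, 2100 is divisible by 100 but not 400, so not leap.
Leap years: 28 − 1 = 27.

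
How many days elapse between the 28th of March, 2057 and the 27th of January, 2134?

28063

From March 28, 2057 to March 28, 2133: 76 years, of which 18 contain a Feb 29 — 58×365 + 18×366 = 27758 days.
(2100 is not a leap year (divisible by 100 but not 400).)
March 2133: 31 − 28 = 3 days remain.
Then 9 full months totalling 275 days.
January 1–27, 2134: 27 days.
Residual: 305 days.
Total: 28063 days.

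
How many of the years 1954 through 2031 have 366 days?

19

Years divisible by 4: 1956, 1960, …, 2028 — 19 in all.
2000 is divisible by 400, so still leap.
No century exceptions apply. Count: 19.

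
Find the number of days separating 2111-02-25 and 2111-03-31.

February 2111: 28 − 25 = 3 days remain (2111 is not a leap year, so February has 28 days).
March 1–31, 2111: 31 days.
Total: 3 + 31 = 34 days.

34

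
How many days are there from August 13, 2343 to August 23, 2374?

Day-of-year of August 13, 2343: 225.
Day-of-year of August 23, 2374: 235.
2343 has 365 days, so 365 − 225 = 140 days remain in 2343.
Full years 2344–2373: 22 common + 8 leap = 22×365 + 8×366 = 10958 days.
Total: 140 + 10958 + 235 = 11333 days.

11333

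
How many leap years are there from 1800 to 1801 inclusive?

0

Years divisible by 4 in [1800, 1801]: 1800.
Of these, 1800 is divisible by 100 but not 400, so not leap.
Leap years: 1 − 1 = 0.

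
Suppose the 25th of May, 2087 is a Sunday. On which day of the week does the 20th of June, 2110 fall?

Day-of-year of May 25, 2087: 145.
Day-of-year of June 20, 2110: 171.
2087 has 365 days, so 365 − 145 = 220 days remain in 2087.
Full years 2088–2109: 17 common + 5 leap = 17×365 + 5×366 = 8035 days.
Total: 220 + 8035 + 171 = 8426 days.
8426 mod 7 = 5, so 5 days after Sunday is Friday.

Friday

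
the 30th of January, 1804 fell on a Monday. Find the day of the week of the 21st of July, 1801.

Tuesday

Count forward from the earlier date (July 21, 1801) to the later (January 30, 1804):
Day-of-year of July 21, 1801: 202.
Day-of-year of January 30, 1804: 30.
1801 has 365 days, so 365 − 202 = 163 days remain in 1801.
Full years: 1802: 365; 1803: 365. Sum = 730.
Total: 163 + 730 + 30 = 923 days.
923 mod 7 = 6, so 6 days before Monday is Tuesday.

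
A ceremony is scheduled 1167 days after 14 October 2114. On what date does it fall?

24 December 2117

Count 1167 days after October 14, 2114:
October 14, 2114 → October 14, 2115: 365 days.
October 14, 2115 → October 14, 2116: 366 days (2116 is a leap year).
October 14, 2116 → October 14, 2117: 365 days.
October 2117: 31 − 14 = 17 days remain.
Then November (30): 30 days.
December 1–24, 2117: 24 days.
Residual: 71 days.
Total: 1167 days.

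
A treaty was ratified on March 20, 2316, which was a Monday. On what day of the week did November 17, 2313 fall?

Monday

Count forward from the earlier date (November 17, 2313) to the later (March 20, 2316):
November 17, 2313 → November 17, 2314: 365 days.
November 17, 2314 → November 17, 2315: 365 days.
November 2315: 30 − 17 = 13 days remain.
Then December (31), January (31), February 2316 (29): 31 + 31 + 29 = 91 days.
March 1–20, 2316: 20 days.
Residual: 124 days.
Total: 854 days.
854 is a multiple of 7, so November 17, 2313 falls on the same weekday: Monday.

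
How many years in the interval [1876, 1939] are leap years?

Years divisible by 4: 1876, 1880, …, 1936 — 16 in all.
Of these, 1900 is divisible by 100 but not 400, so not leap.
Leap years: 16 − 1 = 15.

15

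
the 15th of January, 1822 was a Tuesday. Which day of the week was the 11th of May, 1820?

Thursday

Count forward from the earlier date (May 11, 1820) to the later (January 15, 1822):
May 1820: 31 − 11 = 20 days remain.
Then 19 full months totalling 579 days.
January 1–15, 1822: 15 days.
Total: 20 + 579 + 15 = 614 days.
614 mod 7 = 5, so 5 days before Tuesday is Thursday.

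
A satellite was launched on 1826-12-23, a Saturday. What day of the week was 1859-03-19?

Day-of-year of December 23, 1826: 357.
Day-of-year of March 19, 1859: 78.
1826 has 365 days, so 365 − 357 = 8 days remain in 1826.
Full years 1827–1858: 24 common + 8 leap = 24×365 + 8×366 = 11688 days.
Total: 8 + 11688 + 78 = 11774 days.
11774 is a multiple of 7, so 1859-03-19 falls on the same weekday: Saturday.

Saturday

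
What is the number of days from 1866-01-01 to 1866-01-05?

4

Within January 1866: 5 − 1 = 4 days.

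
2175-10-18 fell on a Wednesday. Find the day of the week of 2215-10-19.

From October 18, 2175 to October 18, 2215: 40 years, of which 9 contain a Feb 29 — 31×365 + 9×366 = 14609 days.
(2200 is not a leap year (divisible by 100 but not 400).)
Within October 2215: 19 − 18 = 1 day.
Total: 14610 days.
14610 mod 7 = 1, so 1 day after Wednesday is Thursday.

Thursday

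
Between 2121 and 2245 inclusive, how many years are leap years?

Years divisible by 4: 2124, 2128, …, 2244 — 31 in all.
Of these, 2200 is divisible by 100 but not 400, so not leap.
Leap years: 31 − 1 = 30.

30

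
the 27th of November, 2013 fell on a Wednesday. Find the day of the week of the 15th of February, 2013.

Friday

Count forward from the earlier date (February 15, 2013) to the later (November 27, 2013):
February 2013: 28 − 15 = 13 days remain (2013 is not a leap year, so February has 28 days).
Then March (31), April (30), May (31), June (30), July (31), August (31), September (30), October (31): 31 + 30 + 31 + 30 + 31 + 31 + 30 + 31 = 245 days.
November 1–27, 2013: 27 days.
Total: 13 + 245 + 27 = 285 days.
285 mod 7 = 5, so 5 days before Wednesday is Friday.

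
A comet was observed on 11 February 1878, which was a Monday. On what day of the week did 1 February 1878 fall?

Count forward from the earlier date (February 1, 1878) to the later (February 11, 1878):
Within February 1878: 11 − 1 = 10 days.
10 mod 7 = 3, so 3 days before Monday is Friday.

Friday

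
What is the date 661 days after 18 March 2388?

8 January 2390

Count 661 days after March 18, 2388:
March 18, 2388 → March 18, 2389: 365 days.
March 2389: 31 − 18 = 13 days remain.
Then 9 full months totalling 275 days.
January 1–8, 2390: 8 days.
Residual: 296 days.
Total: 661 days.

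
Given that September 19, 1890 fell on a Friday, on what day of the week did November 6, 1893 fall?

Monday

Day-of-year of September 19, 1890: 262.
Day-of-year of November 6, 1893: 310.
1890 has 365 days, so 365 − 262 = 103 days remain in 1890.
Full years: 1891: 365; 1892: 366. Sum = 731.
Total: 103 + 731 + 310 = 1144 days.
1144 mod 7 = 3, so 3 days after Friday is Monday.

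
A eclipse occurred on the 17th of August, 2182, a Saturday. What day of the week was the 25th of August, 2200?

Monday

Day-of-year of August 17, 2182: 229.
Day-of-year of August 25, 2200: 237.
2182 has 365 days, so 365 − 229 = 136 days remain in 2182.
Full years 2183–2199: 13 common + 4 leap = 13×365 + 4×366 = 6209 days.
Total: 136 + 6209 + 237 = 6582 days.
6582 mod 7 = 2, so 2 days after Saturday is Monday.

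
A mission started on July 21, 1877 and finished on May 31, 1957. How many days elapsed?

Day-of-year of July 21, 1877: 202.
Day-of-year of May 31, 1957: 151.
1877 has 365 days, so 365 − 202 = 163 days remain in 1877.
Full years 1878–1956: 60 common + 19 leap = 60×365 + 19×366 = 28854 days.
Total: 163 + 28854 + 151 = 29168 days.

29168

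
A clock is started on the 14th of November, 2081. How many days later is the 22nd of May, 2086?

1650

November 14, 2081 → November 14, 2082: 365 days.
November 14, 2082 → November 14, 2083: 365 days.
November 14, 2083 → November 14, 2084: 366 days (2084 is a leap year).
November 14, 2084 → November 14, 2085: 365 days.
November 2085: 30 − 14 = 16 days remain.
Then December (31), January (31), February 2086 (28), March (31), April (30): 31 + 31 + 28 + 31 + 30 = 151 days.
May 1–22, 2086: 22 days.
Residual: 189 days.
Total: 1650 days.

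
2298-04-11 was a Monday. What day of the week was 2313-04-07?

From April 11, 2298 to April 11, 2312: 14 years, of which 3 contain a Feb 29 — 11×365 + 3×366 = 5113 days.
(2300 is not a leap year (divisible by 100 but not 400).)
April 2312: 30 − 11 = 19 days remain.
Then 11 full months totalling 335 days.
April 1–7, 2313: 7 days.
Residual: 361 days.
Total: 5474 days.
5474 is a multiple of 7, so 2313-04-07 falls on the same weekday: Monday.

Monday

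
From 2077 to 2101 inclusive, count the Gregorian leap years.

5

Years divisible by 4 in [2077, 2101]: 2080, 2084, 2088, 2092, 2096, 2100.
Of these, 2100 is divisible by 100 but not 400, so not leap.
Leap years: 6 − 1 = 5.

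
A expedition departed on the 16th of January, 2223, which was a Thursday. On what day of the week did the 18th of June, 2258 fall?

Friday

From January 16, 2223 to January 16, 2258: 35 years, of which 9 contain a Feb 29 — 26×365 + 9×366 = 12784 days.
January 2258: 31 − 16 = 15 days remain.
Then February 2258 (28), March (31), April (30), May (31): 28 + 31 + 30 + 31 = 120 days.
June 1–18, 2258: 18 days.
Residual: 153 days.
Total: 12937 days.
12937 mod 7 = 1, so 1 day after Thursday is Friday.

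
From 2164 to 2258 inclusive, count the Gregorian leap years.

Years divisible by 4: 2164, 2168, …, 2256 — 24 in all.
Of these, 2200 is divisible by 100 but not 400, so not leap.
Leap years: 24 − 1 = 23.

23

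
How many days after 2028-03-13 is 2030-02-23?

712

March 13, 2028 → March 13, 2029: 365 days.
March 2029: 31 − 13 = 18 days remain.
Then 10 full months totalling 306 days.
February 1–23, 2030: 23 days (2030 is not a leap year).
Residual: 347 days.
Total: 712 days.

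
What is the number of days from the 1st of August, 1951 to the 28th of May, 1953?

666

Day-of-year of August 1, 1951: 213.
Day-of-year of May 28, 1953: 148.
1951 has 365 days, so 365 − 213 = 152 days remain in 1951.
Full years: 1952: 366. Sum = 366.
Total: 152 + 366 + 148 = 666 days.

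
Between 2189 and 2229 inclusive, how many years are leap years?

9

Years divisible by 4 in [2189, 2229]: 2192, 2196, 2200, 2204, 2208, 2212, 2216, 2220, 2224, 2228.
Of these, 2200 is divisible by 100 but not 400, so not leap.
Leap years: 10 − 1 = 9.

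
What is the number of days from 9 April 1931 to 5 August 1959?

10345

Day-of-year of April 9, 1931: 99.
Day-of-year of August 5, 1959: 217.
1931 has 365 days, so 365 − 99 = 266 days remain in 1931.
Full years 1932–1958: 20 common + 7 leap = 20×365 + 7×366 = 9862 days.
Total: 266 + 9862 + 217 = 10345 days.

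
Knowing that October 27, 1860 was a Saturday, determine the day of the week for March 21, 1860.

Wednesday

Count forward from the earlier date (March 21, 1860) to the later (October 27, 1860):
March 1860: 31 − 21 = 10 days remain.
Then April (30), May (31), June (30), July (31), August (31), September (30): 30 + 31 + 30 + 31 + 31 + 30 = 183 days.
October 1–27, 1860: 27 days.
Total: 10 + 183 + 27 = 220 days.
220 mod 7 = 3, so 3 days before Saturday is Wednesday.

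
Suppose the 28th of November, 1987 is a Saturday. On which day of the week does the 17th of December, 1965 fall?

Count forward from the earlier date (December 17, 1965) to the later (November 28, 1987):
From December 17, 1965 to December 17, 1986: 21 years, of which 5 contain a Feb 29 — 16×365 + 5×366 = 7670 days.
December 1986: 31 − 17 = 14 days remain.
Then 10 full months totalling 304 days.
November 1–28, 1987: 28 days.
Residual: 346 days.
Total: 8016 days.
8016 mod 7 = 1, so 1 day before Saturday is Friday.

Friday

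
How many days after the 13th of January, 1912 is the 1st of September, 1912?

232

January 1912: 31 − 13 = 18 days remain.
Then February 1912 (29), March (31), April (30), May (31), June (30), July (31), August (31): 29 + 31 + 30 + 31 + 30 + 31 + 31 = 213 days.
September 1, 1912: 1 day.
Total: 18 + 213 + 1 = 232 days.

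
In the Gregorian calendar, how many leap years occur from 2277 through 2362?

Years divisible by 4: 2280, 2284, …, 2360 — 21 in all.
Of these, 2300 is divisible by 100 but not 400, so not leap.
Leap years: 21 − 1 = 20.

20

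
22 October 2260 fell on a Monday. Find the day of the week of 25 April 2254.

Count forward from the earlier date (April 25, 2254) to the later (October 22, 2260):
Day-of-year of April 25, 2254: 115.
Day-of-year of October 22, 2260: 296.
2254 has 365 days, so 365 − 115 = 250 days remain in 2254.
Full years: 2255: 365; 2256: 366; 2257: 365; 2258: 365; 2259: 365. Sum = 1826.
Total: 250 + 1826 + 296 = 2372 days.
2372 mod 7 = 6, so 6 days before Monday is Tuesday.

Tuesday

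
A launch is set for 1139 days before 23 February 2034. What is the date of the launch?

11 January 2031

Count 1139 days before February 23, 2034:
Day-of-year of January 11, 2031: 11.
Day-of-year of February 23, 2034: 54.
2031 has 365 days, so 365 − 11 = 354 days remain in 2031.
Full years: 2032: 366; 2033: 365. Sum = 731.
Total: 354 + 731 + 54 = 1139 days.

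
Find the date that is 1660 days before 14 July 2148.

28 December 2143

Count 1660 days before July 14, 2148:
December 28, 2143 → December 28, 2144: 366 days (2144 is a leap year).
December 28, 2144 → December 28, 2145: 365 days.
December 28, 2145 → December 28, 2146: 365 days.
December 28, 2146 → December 28, 2147: 365 days.
December 2147: 31 − 28 = 3 days remain.
Then January (31), February 2148 (29), March (31), April (30), May (31), June (30): 31 + 29 + 31 + 30 + 31 + 30 = 182 days.
July 1–14, 2148: 14 days.
Residual: 199 days.
Total: 1660 days.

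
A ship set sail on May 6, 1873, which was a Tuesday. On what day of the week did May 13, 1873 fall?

Tuesday

Within May 1873: 13 − 6 = 7 days.
7 is a multiple of 7, so May 13, 1873 falls on the same weekday: Tuesday.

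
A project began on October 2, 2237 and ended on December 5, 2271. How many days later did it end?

From October 2, 2237 to October 2, 2271: 34 years, of which 8 contain a Feb 29 — 26×365 + 8×366 = 12418 days.
October 2271: 31 − 2 = 29 days remain.
Then November (30): 30 days.
December 1–5, 2271: 5 days.
Residual: 64 days.
Total: 12482 days.

12482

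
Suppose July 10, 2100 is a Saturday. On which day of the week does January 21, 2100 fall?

Thursday

Count forward from the earlier date (January 21, 2100) to the later (July 10, 2100):
January 2100: 31 − 21 = 10 days remain.
Then February 2100 (28), March (31), April (30), May (31), June (30): 28 + 31 + 30 + 31 + 30 = 150 days.
July 1–10, 2100: 10 days.
Total: 10 + 150 + 10 = 170 days.
170 mod 7 = 2, so 2 days before Saturday is Thursday.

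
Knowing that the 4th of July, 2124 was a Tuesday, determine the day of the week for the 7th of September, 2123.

Count forward from the earlier date (September 7, 2123) to the later (July 4, 2124):
September 2123: 30 − 7 = 23 days remain.
Then 9 full months totalling 274 days.
July 1–4, 2124: 4 days.
Total: 23 + 274 + 4 = 301 days.
301 is a multiple of 7, so the 7th of September, 2123 falls on the same weekday: Tuesday.

Tuesday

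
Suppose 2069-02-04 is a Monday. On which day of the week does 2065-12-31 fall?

Thursday

Count forward from the earlier date (December 31, 2065) to the later (February 4, 2069):
December 31, 2065 → December 31, 2066: 365 days.
December 31, 2066 → December 31, 2067: 365 days.
December 31, 2067 → December 31, 2068: 366 days (2068 is a leap year).
December 2068: 31 − 31 = 0 days remain.
Then January (31): 31 days.
February 1–4, 2069: 4 days (2069 is not a leap year).
Residual: 35 days.
Total: 1131 days.
1131 mod 7 = 4, so 4 days before Monday is Thursday.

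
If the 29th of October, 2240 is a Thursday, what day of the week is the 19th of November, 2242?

Saturday

Day-of-year of October 29, 2240: 303.
Day-of-year of November 19, 2242: 323.
2240 has 366 days, so 366 − 303 = 63 days remain in 2240.
Full years: 2241: 365. Sum = 365.
Total: 63 + 365 + 323 = 751 days.
751 mod 7 = 2, so 2 days after Thursday is Saturday.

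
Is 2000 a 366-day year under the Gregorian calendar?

Yes

2000 is a leap year (divisible by 400).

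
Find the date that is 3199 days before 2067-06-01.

2058-08-28

Count 3199 days before June 1, 2067:
Day-of-year of August 28, 2058: 240.
Day-of-year of June 1, 2067: 152.
2058 has 365 days, so 365 − 240 = 125 days remain in 2058.
Full years 2059–2066: 6 common + 2 leap = 6×365 + 2×366 = 2922 days.
Total: 125 + 2922 + 152 = 3199 days.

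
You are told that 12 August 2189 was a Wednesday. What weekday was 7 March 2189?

Saturday

Count forward from the earlier date (March 7, 2189) to the later (August 12, 2189):
March 2189: 31 − 7 = 24 days remain.
Then April (30), May (31), June (30), July (31): 30 + 31 + 30 + 31 = 122 days.
August 1–12, 2189: 12 days.
Total: 24 + 122 + 12 = 158 days.
158 mod 7 = 4, so 4 days before Wednesday is Saturday.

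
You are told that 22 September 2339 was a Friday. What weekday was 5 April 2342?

Sunday

Day-of-year of September 22, 2339: 265.
Day-of-year of April 5, 2342: 95.
2339 has 365 days, so 365 − 265 = 100 days remain in 2339.
Full years: 2340: 366; 2341: 365. Sum = 731.
Total: 100 + 731 + 95 = 926 days.
926 mod 7 = 2, so 2 days after Friday is Sunday.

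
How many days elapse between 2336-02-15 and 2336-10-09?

237

February 2336: 29 − 15 = 14 days remain (2336 is a leap year, so February has 29 days).
Then March (31), April (30), May (31), June (30), July (31), August (31), September (30): 31 + 30 + 31 + 30 + 31 + 31 + 30 = 214 days.
October 1–9, 2336: 9 days.
Total: 14 + 214 + 9 = 237 days.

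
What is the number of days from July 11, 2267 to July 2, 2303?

Day-of-year of July 11, 2267: 192.
Day-of-year of July 2, 2303: 183.
2267 has 365 days, so 365 − 192 = 173 days remain in 2267.
Full years 2268–2302: 27 common + 8 leap = 27×365 + 8×366 = 12783 days.
Total: 173 + 12783 + 183 = 13139 days.

13139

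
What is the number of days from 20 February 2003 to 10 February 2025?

Day-of-year of February 20, 2003: 51.
Day-of-year of February 10, 2025: 41.
2003 has 365 days, so 365 − 51 = 314 days remain in 2003.
Full years 2004–2024: 15 common + 6 leap = 15×365 + 6×366 = 7671 days.
Total: 314 + 7671 + 41 = 8026 days.

8026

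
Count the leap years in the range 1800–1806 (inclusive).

Years divisible by 4 in [1800, 1806]: 1800, 1804.
Of these, 1800 is divisible by 100 but not 400, so not leap.
Leap years: 2 − 1 = 1.

1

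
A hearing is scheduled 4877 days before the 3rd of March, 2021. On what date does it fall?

the 26th of October, 2007

Count 4877 days before March 3, 2021:
From October 26, 2007 to October 26, 2020: 13 years, of which 4 contain a Feb 29 — 9×365 + 4×366 = 4749 days.
October 2020: 31 − 26 = 5 days remain.
Then November (30), December (31), January (31), February 2021 (28): 30 + 31 + 31 + 28 = 120 days.
March 1–3, 2021: 3 days.
Residual: 128 days.
Total: 4877 days.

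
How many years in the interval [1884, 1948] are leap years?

16

Years divisible by 4: 1884, 1888, …, 1948 — 17 in all.
Of these, 1900 is divisible by 100 but not 400, so not leap.
Leap years: 17 − 1 = 16.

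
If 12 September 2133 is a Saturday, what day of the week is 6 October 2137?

September 12, 2133 → September 12, 2134: 365 days.
September 12, 2134 → September 12, 2135: 365 days.
September 12, 2135 → September 12, 2136: 366 days (2136 is a leap year).
September 12, 2136 → September 12, 2137: 365 days.
September 2137: 30 − 12 = 18 days remain.
October 1–6, 2137: 6 days.
Residual: 24 days.
Total: 1485 days.
1485 mod 7 = 1, so 1 day after Saturday is Sunday.

Sunday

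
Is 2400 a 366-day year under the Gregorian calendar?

2400 is a leap year (divisible by 400).

Yes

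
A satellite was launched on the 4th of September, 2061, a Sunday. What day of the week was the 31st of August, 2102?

Thursday

From September 4, 2061 to September 4, 2101: 40 years, of which 9 contain a Feb 29 — 31×365 + 9×366 = 14609 days.
(2100 is not a leap year (divisible by 100 but not 400).)
September 2101: 30 − 4 = 26 days remain.
Then 10 full months totalling 304 days.
August 1–31, 2102: 31 days.
Residual: 361 days.
Total: 14970 days.
14970 mod 7 = 4, so 4 days after Sunday is Thursday.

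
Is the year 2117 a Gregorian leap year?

No

2117 is not a leap year.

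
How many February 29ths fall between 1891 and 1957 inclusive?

Years divisible by 4: 1892, 1896, …, 1956 — 17 in all.
Of these, 1900 is divisible by 100 but not 400, so not leap.
Leap years: 17 − 1 = 16.

16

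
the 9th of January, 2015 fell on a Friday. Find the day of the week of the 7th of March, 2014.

Count forward from the earlier date (March 7, 2014) to the later (January 9, 2015):
March 2014: 31 − 7 = 24 days remain.
Then 9 full months totalling 275 days.
January 1–9, 2015: 9 days.
Residual: 308 days.
Total: 308 days.
308 is a multiple of 7, so the 7th of March, 2014 falls on the same weekday: Friday.

Friday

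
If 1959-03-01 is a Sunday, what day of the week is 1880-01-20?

Tuesday

Count forward from the earlier date (January 20, 1880) to the later (March 1, 1959):
From January 20, 1880 to January 20, 1959: 79 years, of which 19 contain a Feb 29 — 60×365 + 19×366 = 28854 days.
(1900 is not a leap year (divisible by 100 but not 400).)
January 1959: 31 − 20 = 11 days remain.
Then February 1959 (28): 28 days.
March 1, 1959: 1 day.
Residual: 40 days.
Total: 28894 days.
28894 mod 7 = 5, so 5 days before Sunday is Tuesday.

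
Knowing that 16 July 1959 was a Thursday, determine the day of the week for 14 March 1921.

Count forward from the earlier date (March 14, 1921) to the later (July 16, 1959):
Day-of-year of March 14, 1921: 73.
Day-of-year of July 16, 1959: 197.
1921 has 365 days, so 365 − 73 = 292 days remain in 1921.
Full years 1922–1958: 28 common + 9 leap = 28×365 + 9×366 = 13514 days.
Total: 292 + 13514 + 197 = 14003 days.
14003 mod 7 = 3, so 3 days before Thursday is Monday.

Monday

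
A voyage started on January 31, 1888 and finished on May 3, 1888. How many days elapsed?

93

January 1888: 31 − 31 = 0 days remain.
Then February 1888 (29), March (31), April (30): 29 + 31 + 30 = 90 days.
May 1–3, 1888: 3 days.
Total: 0 + 90 + 3 = 93 days.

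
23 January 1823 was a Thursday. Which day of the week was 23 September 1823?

Tuesday

January 1823: 31 − 23 = 8 days remain.
Then February 1823 (28), March (31), April (30), May (31), June (30), July (31), August (31): 28 + 31 + 30 + 31 + 30 + 31 + 31 = 212 days.
September 1–23, 1823: 23 days.
Total: 8 + 212 + 23 = 243 days.
243 mod 7 = 5, so 5 days after Thursday is Tuesday.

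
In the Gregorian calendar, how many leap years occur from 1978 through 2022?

11

Years divisible by 4 in [1978, 2022]: 1980, 1984, 1988, 1992, 1996, 2000, 2004, 2008, 2012, 2016, 2020.
2000 is divisible by 400, so still leap.
No century exceptions apply. Count: 11.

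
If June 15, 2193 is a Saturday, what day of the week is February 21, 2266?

Wednesday

Day-of-year of June 15, 2193: 166.
Day-of-year of February 21, 2266: 52.
2193 has 365 days, so 365 − 166 = 199 days remain in 2193.
Full years 2194–2265: 55 common + 17 leap = 55×365 + 17×366 = 26297 days.
Total: 199 + 26297 + 52 = 26548 days.
26548 mod 7 = 4, so 4 days after Saturday is Wednesday.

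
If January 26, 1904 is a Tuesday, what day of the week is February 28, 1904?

January 1904: 31 − 26 = 5 days remain.
February 1–28, 1904: 28 days (1904 is a leap year).
Total: 5 + 28 = 33 days.
33 mod 7 = 5, so 5 days after Tuesday is Sunday.

Sunday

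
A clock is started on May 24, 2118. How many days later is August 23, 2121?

1187

May 24, 2118 → May 24, 2119: 365 days.
May 24, 2119 → May 24, 2120: 366 days (2120 is a leap year).
May 24, 2120 → May 24, 2121: 365 days.
May 2121: 31 − 24 = 7 days remain.
Then June (30), July (31): 30 + 31 = 61 days.
August 1–23, 2121: 23 days.
Residual: 91 days.
Total: 1187 days.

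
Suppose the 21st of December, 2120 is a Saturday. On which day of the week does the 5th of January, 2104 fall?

Count forward from the earlier date (January 5, 2104) to the later (December 21, 2120):
Day-of-year of January 5, 2104: 5.
Day-of-year of December 21, 2120: 356.
2104 has 366 days, so 366 − 5 = 361 days remain in 2104.
Full years 2105–2119: 12 common + 3 leap = 12×365 + 3×366 = 5478 days.
Total: 361 + 5478 + 356 = 6195 days.
6195 is a multiple of 7, so the 5th of January, 2104 falls on the same weekday: Saturday.

Saturday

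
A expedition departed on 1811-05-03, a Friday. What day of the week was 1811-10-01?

Tuesday

May 1811: 31 − 3 = 28 days remain.
Then June (30), July (31), August (31), September (30): 30 + 31 + 31 + 30 = 122 days.
October 1, 1811: 1 day.
Total: 28 + 122 + 1 = 151 days.
151 mod 7 = 4, so 4 days after Friday is Tuesday.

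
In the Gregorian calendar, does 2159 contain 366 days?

2159 is not a leap year.

No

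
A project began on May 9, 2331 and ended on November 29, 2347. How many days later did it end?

Day-of-year of May 9, 2331: 129.
Day-of-year of November 29, 2347: 333.
2331 has 365 days, so 365 − 129 = 236 days remain in 2331.
Full years 2332–2346: 11 common + 4 leap = 11×365 + 4×366 = 5479 days.
Total: 236 + 5479 + 333 = 6048 days.

6048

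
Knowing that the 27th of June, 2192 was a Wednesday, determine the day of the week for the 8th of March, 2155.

Saturday

Count forward from the earlier date (March 8, 2155) to the later (June 27, 2192):
Day-of-year of March 8, 2155: 67.
Day-of-year of June 27, 2192: 179.
2155 has 365 days, so 365 − 67 = 298 days remain in 2155.
Full years 2156–2191: 27 common + 9 leap = 27×365 + 9×366 = 13149 days.
Total: 298 + 13149 + 179 = 13626 days.
13626 mod 7 = 4, so 4 days before Wednesday is Saturday.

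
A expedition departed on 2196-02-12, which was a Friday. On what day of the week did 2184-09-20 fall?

Count forward from the earlier date (September 20, 2184) to the later (February 12, 2196):
From September 20, 2184 to September 20, 2195: 11 years, of which 2 contain a Feb 29 — 9×365 + 2×366 = 4017 days.
September 2195: 30 − 20 = 10 days remain.
Then October (31), November (30), December (31), January (31): 31 + 30 + 31 + 31 = 123 days.
February 1–12, 2196: 12 days (2196 is a leap year).
Residual: 145 days.
Total: 4162 days.
4162 mod 7 = 4, so 4 days before Friday is Monday.

Monday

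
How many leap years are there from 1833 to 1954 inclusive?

Years divisible by 4: 1836, 1840, …, 1952 — 30 in all.
Of these, 1900 is divisible by 100 but not 400, so not leap.
Leap years: 30 − 1 = 29.

29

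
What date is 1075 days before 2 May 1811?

22 May 1808

Count 1075 days before May 2, 1811:
May 22, 1808 → May 22, 1809: 365 days.
May 22, 1809 → May 22, 1810: 365 days.
May 1810: 31 − 22 = 9 days remain.
Then 11 full months totalling 334 days.
May 1–2, 1811: 2 days.
Residual: 345 days.
Total: 1075 days.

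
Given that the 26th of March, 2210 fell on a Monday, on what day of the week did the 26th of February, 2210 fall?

Monday

Count forward from the earlier date (February 26, 2210) to the later (March 26, 2210):
February 2210: 28 − 26 = 2 days remain (2210 is not a leap year, so February has 28 days).
March 1–26, 2210: 26 days.
Total: 2 + 26 = 28 days.
28 is a multiple of 7, so the 26th of February, 2210 falls on the same weekday: Monday.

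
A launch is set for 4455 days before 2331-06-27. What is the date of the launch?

2319-04-16

Count 4455 days before June 27, 2331:
Day-of-year of April 16, 2319: 106.
Day-of-year of June 27, 2331: 178.
2319 has 365 days, so 365 − 106 = 259 days remain in 2319.
Full years 2320–2330: 8 common + 3 leap = 8×365 + 3×366 = 4018 days.
Total: 259 + 4018 + 178 = 4455 days.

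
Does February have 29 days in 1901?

No

1901 is not a leap year.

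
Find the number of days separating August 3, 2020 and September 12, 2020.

40

August 2020: 31 − 3 = 28 days remain.
September 1–12, 2020: 12 days.
Total: 28 + 12 = 40 days.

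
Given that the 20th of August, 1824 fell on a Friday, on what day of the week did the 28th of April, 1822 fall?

Count forward from the earlier date (April 28, 1822) to the later (August 20, 1824):
Day-of-year of April 28, 1822: 118.
Day-of-year of August 20, 1824: 233.
1822 has 365 days, so 365 − 118 = 247 days remain in 1822.
Full years: 1823: 365. Sum = 365.
Total: 247 + 365 + 233 = 845 days.
845 mod 7 = 5, so 5 days before Friday is Sunday.

Sunday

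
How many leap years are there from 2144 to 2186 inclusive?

11

Years divisible by 4 in [2144, 2186]: 2144, 2148, 2152, 2156, 2160, 2164, 2168, 2172, 2176, 2180, 2184.
No century exceptions apply. Count: 11.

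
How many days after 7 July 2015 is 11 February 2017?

July 7, 2015 → July 7, 2016: 366 days (2016 is a leap year).
July 2016: 31 − 7 = 24 days remain.
Then August (31), September (30), October (31), November (30), December (31), January (31): 31 + 30 + 31 + 30 + 31 + 31 = 184 days.
February 1–11, 2017: 11 days (2017 is not a leap year).
Residual: 219 days.
Total: 585 days.

585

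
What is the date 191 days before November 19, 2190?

May 12, 2190

Count 191 days before November 19, 2190:
May 2190: 31 − 12 = 19 days remain.
Then June (30), July (31), August (31), September (30), October (31): 30 + 31 + 31 + 30 + 31 = 153 days.
November 1–19, 2190: 19 days.
Total: 19 + 153 + 19 = 191 days.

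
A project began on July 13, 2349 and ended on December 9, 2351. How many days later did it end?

879

Day-of-year of July 13, 2349: 194.
Day-of-year of December 9, 2351: 343.
2349 has 365 days, so 365 − 194 = 171 days remain in 2349.
Full years: 2350: 365. Sum = 365.
Total: 171 + 365 + 343 = 879 days.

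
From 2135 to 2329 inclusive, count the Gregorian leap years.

47

Years divisible by 4: 2136, 2140, …, 2328 — 49 in all.
Of these, 2200, 2300 are divisible by 100 but not 400, so not leap.
Leap years: 49 − 2 = 47.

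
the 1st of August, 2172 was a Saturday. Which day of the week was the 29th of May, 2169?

Monday

Count forward from the earlier date (May 29, 2169) to the later (August 1, 2172):
May 29, 2169 → May 29, 2170: 365 days.
May 29, 2170 → May 29, 2171: 365 days.
May 29, 2171 → May 29, 2172: 366 days (2172 is a leap year).
May 2172: 31 − 29 = 2 days remain.
Then June (30), July (31): 30 + 31 = 61 days.
August 1, 2172: 1 day.
Residual: 64 days.
Total: 1160 days.
1160 mod 7 = 5, so 5 days before Saturday is Monday.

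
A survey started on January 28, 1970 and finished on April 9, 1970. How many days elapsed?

71

January 1970: 31 − 28 = 3 days remain.
Then February 1970 (28), March (31): 28 + 31 = 59 days.
April 1–9, 1970: 9 days.
Total: 3 + 59 + 9 = 71 days.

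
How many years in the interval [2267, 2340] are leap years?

18

Years divisible by 4: 2268, 2272, …, 2340 — 19 in all.
Of these, 2300 is divisible by 100 but not 400, so not leap.
Leap years: 19 − 1 = 18.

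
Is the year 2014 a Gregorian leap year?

No

2014 is not a leap year.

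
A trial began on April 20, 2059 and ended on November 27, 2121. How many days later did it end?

Day-of-year of April 20, 2059: 110.
Day-of-year of November 27, 2121: 331.
2059 has 365 days, so 365 − 110 = 255 days remain in 2059.
Full years 2060–2120: 46 common + 15 leap = 46×365 + 15×366 = 22280 days.
Total: 255 + 22280 + 331 = 22866 days.

22866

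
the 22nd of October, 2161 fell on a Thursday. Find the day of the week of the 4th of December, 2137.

Count forward from the earlier date (December 4, 2137) to the later (October 22, 2161):
From December 4, 2137 to December 4, 2160: 23 years, of which 6 contain a Feb 29 — 17×365 + 6×366 = 8401 days.
December 2160: 31 − 4 = 27 days remain.
Then 9 full months totalling 273 days.
October 1–22, 2161: 22 days.
Residual: 322 days.
Total: 8723 days.
8723 mod 7 = 1, so 1 day before Thursday is Wednesday.

Wednesday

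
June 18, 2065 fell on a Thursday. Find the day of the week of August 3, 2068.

Friday

Day-of-year of June 18, 2065: 169.
Day-of-year of August 3, 2068: 216.
2065 has 365 days, so 365 − 169 = 196 days remain in 2065.
Full years: 2066: 365; 2067: 365. Sum = 730.
Total: 196 + 730 + 216 = 1142 days.
1142 mod 7 = 1, so 1 day after Thursday is Friday.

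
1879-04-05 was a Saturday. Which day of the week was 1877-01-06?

Count forward from the earlier date (January 6, 1877) to the later (April 5, 1879):
Day-of-year of January 6, 1877: 6.
Day-of-year of April 5, 1879: 95.
1877 has 365 days, so 365 − 6 = 359 days remain in 1877.
Full years: 1878: 365. Sum = 365.
Total: 359 + 365 + 95 = 819 days.
819 is a multiple of 7, so 1877-01-06 falls on the same weekday: Saturday.

Saturday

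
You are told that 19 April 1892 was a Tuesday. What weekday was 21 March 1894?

Day-of-year of April 19, 1892: 110.
Day-of-year of March 21, 1894: 80.
1892 has 366 days, so 366 − 110 = 256 days remain in 1892.
Full years: 1893: 365. Sum = 365.
Total: 256 + 365 + 80 = 701 days.
701 mod 7 = 1, so 1 day after Tuesday is Wednesday.

Wednesday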